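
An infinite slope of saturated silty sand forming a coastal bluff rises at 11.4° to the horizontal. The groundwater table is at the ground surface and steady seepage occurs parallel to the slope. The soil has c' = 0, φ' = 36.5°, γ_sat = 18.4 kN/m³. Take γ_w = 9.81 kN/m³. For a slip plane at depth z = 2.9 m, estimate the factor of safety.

With seepage parallel to the slope and the water table at the surface, the effective normal stress on the slip plane uses the buoyant unit weight γ' = γ_sat − γ_w while the driving shear stress uses γ_sat:
FS = [c' + γ' z cos²β tanφ'] / [γ_sat z sinβ cosβ]
(For c' = 0 this reduces to FS = (γ'/γ_sat)·tanφ'/tanβ.)
γ' = 18.4 − 9.81 = 8.59 kN/m³
Numerator = 0.0 + 8.59·2.9·cos²11.4°·tan36.5° = 0.0 + 8.59·2.9·0.9609·0.7400 = 17.713 kPa
Denominator = 18.4·2.9·sin11.4°·cos11.4° = 18.4·2.9·0.1977·0.9803 = 10.339 kPa
FS = 17.713 / 10.339 = 1.713

FS = 1.71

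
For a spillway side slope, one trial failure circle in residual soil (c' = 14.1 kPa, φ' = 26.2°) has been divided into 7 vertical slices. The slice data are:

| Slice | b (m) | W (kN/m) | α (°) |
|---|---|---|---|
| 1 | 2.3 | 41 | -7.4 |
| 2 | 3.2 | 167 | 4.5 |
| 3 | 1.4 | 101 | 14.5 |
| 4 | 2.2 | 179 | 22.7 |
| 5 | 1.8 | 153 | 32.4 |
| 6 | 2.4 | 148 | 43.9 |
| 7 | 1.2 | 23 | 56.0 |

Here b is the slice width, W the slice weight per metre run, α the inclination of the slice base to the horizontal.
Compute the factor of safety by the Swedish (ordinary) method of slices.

FS = 1.94

Ordinary method of slices: FS = Σ[c'·Δl_i + (W_i cosα_i)·tanφ'] / Σ W_i sinα_i, with Δl_i = b_i / cosα_i.
Slice 1: Δl = 2.3/cos(-7.4°) = 2.319 m; N'_1 = 41·cos(-7.4°) = 40.7; c'Δl = 32.70; W sinα = -5.3
Slice 2: Δl = 3.2/cos4.5° = 3.210 m; N'_2 = 167·cos4.5° = 166.5; c'Δl = 45.26; W sinα = 13.1
Slice 3: Δl = 1.4/cos14.5° = 1.446 m; N'_3 = 101·cos14.5° = 97.8; c'Δl = 20.39; W sinα = 25.3
Slice 4: Δl = 2.2/cos22.7° = 2.385 m; N'_4 = 179·cos22.7° = 165.1; c'Δl = 33.62; W sinα = 69.1
Slice 5: Δl = 1.8/cos32.4° = 2.132 m; N'_5 = 153·cos32.4° = 129.2; c'Δl = 30.06; W sinα = 82.0
Slice 6: Δl = 2.4/cos43.9° = 3.331 m; N'_6 = 148·cos43.9° = 106.6; c'Δl = 46.96; W sinα = 102.6
Slice 7: Δl = 1.2/cos56.0° = 2.146 m; N'_7 = 23·cos56.0° = 12.9; c'Δl = 30.26; W sinα = 19.1
Σc'Δl = 239.3 kN/m; ΣN' = 718.7 kN/m; ΣW sinα = 305.9 kN/m
Resisting = 239.3 + 718.7·tan26.2° = 239.3 + 353.7 = 592.9 kN/m
FS = 592.9 / 305.9 = 1.939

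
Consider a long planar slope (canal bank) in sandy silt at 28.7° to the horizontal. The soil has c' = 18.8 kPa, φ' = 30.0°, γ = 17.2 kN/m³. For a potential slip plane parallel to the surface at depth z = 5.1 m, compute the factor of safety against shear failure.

For an infinite slope with a slip plane parallel to the surface (no pore pressure): FS = [c' + γz cos²β tanφ'] / [γz sinβ cosβ].
γz = 17.2·5.1 = 87.72 kN/m²
Numerator = 18.8 + 87.72·cos²28.7°·tan30.0° = 18.8 + 87.72·0.7694·0.5774 = 57.766 kPa
Denominator = 87.72·sin28.7°·cos28.7° = 87.72·0.4802·0.8771 = 36.950 kPa
FS = 57.766 / 36.950 = 1.563

FS = 1.56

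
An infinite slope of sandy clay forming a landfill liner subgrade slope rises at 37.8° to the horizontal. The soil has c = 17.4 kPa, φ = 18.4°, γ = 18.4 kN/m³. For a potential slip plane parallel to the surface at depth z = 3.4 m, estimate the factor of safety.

For an infinite slope with a slip plane parallel to the surface (no pore pressure): FS = [c + γz cos²β tanφ] / [γz sinβ cosβ].
γz = 18.4·3.4 = 62.56 kN/m²
Numerator = 17.4 + 62.56·cos²37.8°·tan18.4° = 17.4 + 62.56·0.6243·0.3327 = 30.393 kPa
Denominator = 62.56·sin37.8°·cos37.8° = 62.56·0.6129·0.7902 = 30.297 kPa
FS = 30.393 / 30.297 = 1.003

FS = 1.00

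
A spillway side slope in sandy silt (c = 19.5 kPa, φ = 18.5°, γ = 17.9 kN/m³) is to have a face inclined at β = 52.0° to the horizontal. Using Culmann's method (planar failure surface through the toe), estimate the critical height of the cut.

H_c = 19.60 m

Culmann's analysis gives the critical failure plane at α_cr = (β + φ)/2 = (52.0 + 18.5)/2 = 35.2°, and the critical height
H_c = (4c/γ) · sinβ cosφ / [1 − cos(β − φ)]
    = (4·19.5/17.9) · sin52.0°·cos18.5° / [1 − cos(33.5°)]
    = 4.358 · 0.7880·0.9483 / [1 − 0.8339]
    = 4.358 · 0.7473 / 0.1661
    = 19.60 m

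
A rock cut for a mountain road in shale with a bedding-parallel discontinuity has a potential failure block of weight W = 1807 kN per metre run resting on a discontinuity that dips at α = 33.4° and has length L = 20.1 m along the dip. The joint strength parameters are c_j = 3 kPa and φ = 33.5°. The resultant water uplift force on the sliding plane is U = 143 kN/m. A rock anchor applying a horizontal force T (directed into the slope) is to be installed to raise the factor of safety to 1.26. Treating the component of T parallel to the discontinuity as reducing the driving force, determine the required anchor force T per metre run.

Resolving forces along and normal to the sliding plane, with the horizontal anchor force T adding T·sinα to the effective normal force and T·cosα acting up the plane against the driving force:
FS = [c_jL + (W cosα − U + T sinα) tanφ] / [W sinα − T cosα]
Without the anchor: N' = 1365.6 kN/m, driving T_d = 994.7 kN/m, resisting R = 3·20.1 + 1365.6·tan33.5° = 964.2 kN/m, FS = 0.97.
Setting FS = 1.26 and solving for T:
1.26·(994.7 − T cos33.4°) = 964.2 + T sin33.4°·tan33.5°
T·(sin33.4°·tan33.5° + 1.26·cos33.4°) = 1.26·994.7 − 964.2
T·(0.5505·0.6619 + 1.26·0.8348) = 1253.3 − 964.2 = 289.2
T·1.4163 = 289.2
T = 204.2 kN/m

T = 204 kN/m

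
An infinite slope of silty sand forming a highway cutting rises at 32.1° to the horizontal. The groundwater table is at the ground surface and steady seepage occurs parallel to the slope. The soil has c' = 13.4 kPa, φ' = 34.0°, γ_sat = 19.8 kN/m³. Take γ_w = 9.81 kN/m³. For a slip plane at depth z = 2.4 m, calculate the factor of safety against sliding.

With seepage parallel to the slope and the water table at the surface, the effective normal stress on the slip plane uses the buoyant unit weight γ' = γ_sat − γ_w while the driving shear stress uses γ_sat:
FS = [c' + γ' z cos²β tanφ'] / [γ_sat z sinβ cosβ]
γ' = 19.8 − 9.81 = 9.99 kN/m³
Numerator = 13.4 + 9.99·2.4·cos²32.1°·tan34.0° = 13.4 + 9.99·2.4·0.7176·0.6745 = 25.005 kPa
Denominator = 19.8·2.4·sin32.1°·cos32.1° = 19.8·2.4·0.5314·0.8471 = 21.392 kPa
FS = 25.005 / 21.392 = 1.169

FS = 1.17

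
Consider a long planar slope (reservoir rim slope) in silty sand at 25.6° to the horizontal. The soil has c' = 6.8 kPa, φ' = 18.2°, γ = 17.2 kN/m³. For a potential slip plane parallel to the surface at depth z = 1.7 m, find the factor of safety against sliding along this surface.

For an infinite slope with a slip plane parallel to the surface (no pore pressure): FS = [c' + γz cos²β tanφ'] / [γz sinβ cosβ].
γz = 17.2·1.7 = 29.24 kN/m²
Numerator = 6.8 + 29.24·cos²25.6°·tan18.2° = 6.8 + 29.24·0.8133·0.3288 = 14.619 kPa
Denominator = 29.24·sin25.6°·cos25.6° = 29.24·0.4321·0.9018 = 11.394 kPa
FS = 14.619 / 11.394 = 1.283

FS = 1.28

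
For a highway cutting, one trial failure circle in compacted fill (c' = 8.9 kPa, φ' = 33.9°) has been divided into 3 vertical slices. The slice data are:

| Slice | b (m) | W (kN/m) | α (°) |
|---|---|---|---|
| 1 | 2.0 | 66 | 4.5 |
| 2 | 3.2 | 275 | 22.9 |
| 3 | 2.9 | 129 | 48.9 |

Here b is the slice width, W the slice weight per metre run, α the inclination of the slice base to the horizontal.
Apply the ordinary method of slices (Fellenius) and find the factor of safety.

FS = 1.72

Ordinary method of slices: FS = Σ[c'·Δl_i + (W_i cosα_i)·tanφ'] / Σ W_i sinα_i, with Δl_i = b_i / cosα_i.
Slice 1: Δl = 2.0/cos4.5° = 2.006 m; N'_1 = 66·cos4.5° = 65.8; c'Δl = 17.86; W sinα = 5.2
Slice 2: Δl = 3.2/cos22.9° = 3.474 m; N'_2 = 275·cos22.9° = 253.3; c'Δl = 30.92; W sinα = 107.0
Slice 3: Δl = 2.9/cos48.9° = 4.411 m; N'_3 = 129·cos48.9° = 84.8; c'Δl = 39.26; W sinα = 97.2
Σc'Δl = 88.0 kN/m; ΣN' = 403.9 kN/m; ΣW sinα = 209.4 kN/m
Resisting = 88.0 + 403.9·tan33.9° = 88.0 + 271.4 = 359.5 kN/m
FS = 359.5 / 209.4 = 1.717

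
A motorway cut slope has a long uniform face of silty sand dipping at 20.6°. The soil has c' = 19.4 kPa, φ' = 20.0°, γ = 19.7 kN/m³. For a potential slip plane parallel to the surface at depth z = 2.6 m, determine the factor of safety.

FS = 2.12

For an infinite slope with a slip plane parallel to the surface (no pore pressure): FS = [c' + γz cos²β tanφ'] / [γz sinβ cosβ].
γz = 19.7·2.6 = 51.22 kN/m²
Numerator = 19.4 + 51.22·cos²20.6°·tan20.0° = 19.4 + 51.22·0.8762·0.3640 = 35.735 kPa
Denominator = 51.22·sin20.6°·cos20.6° = 51.22·0.3518·0.9361 = 16.869 kPa
FS = 35.735 / 16.869 = 2.118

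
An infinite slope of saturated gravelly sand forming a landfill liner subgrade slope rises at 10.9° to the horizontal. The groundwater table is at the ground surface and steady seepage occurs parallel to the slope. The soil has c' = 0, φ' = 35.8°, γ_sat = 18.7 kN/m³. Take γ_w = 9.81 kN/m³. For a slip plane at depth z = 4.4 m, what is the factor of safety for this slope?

With seepage parallel to the slope and the water table at the surface, the effective normal stress on the slip plane uses the buoyant unit weight γ' = γ_sat − γ_w while the driving shear stress uses γ_sat:
FS = [c' + γ' z cos²β tanφ'] / [γ_sat z sinβ cosβ]
(For c' = 0 this reduces to FS = (γ'/γ_sat)·tanφ'/tanβ.)
γ' = 18.7 − 9.81 = 8.89 kN/m³
Numerator = 0.0 + 8.89·4.4·cos²10.9°·tan35.8° = 0.0 + 8.89·4.4·0.9642·0.7212 = 27.203 kPa
Denominator = 18.7·4.4·sin10.9°·cos10.9° = 18.7·4.4·0.1891·0.9820 = 15.278 kPa
FS = 27.203 / 15.278 = 1.780

FS = 1.78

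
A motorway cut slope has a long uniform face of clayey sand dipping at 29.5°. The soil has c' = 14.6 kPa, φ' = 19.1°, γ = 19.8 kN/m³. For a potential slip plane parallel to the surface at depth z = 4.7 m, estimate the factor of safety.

FS = 0.98

For an infinite slope with a slip plane parallel to the surface (no pore pressure): FS = [c' + γz cos²β tanφ'] / [γz sinβ cosβ].
γz = 19.8·4.7 = 93.06 kN/m²
Numerator = 14.6 + 93.06·cos²29.5°·tan19.1° = 14.6 + 93.06·0.7575·0.3463 = 39.011 kPa
Denominator = 93.06·sin29.5°·cos29.5° = 93.06·0.4924·0.8704 = 39.884 kPa
FS = 39.011 / 39.884 = 0.978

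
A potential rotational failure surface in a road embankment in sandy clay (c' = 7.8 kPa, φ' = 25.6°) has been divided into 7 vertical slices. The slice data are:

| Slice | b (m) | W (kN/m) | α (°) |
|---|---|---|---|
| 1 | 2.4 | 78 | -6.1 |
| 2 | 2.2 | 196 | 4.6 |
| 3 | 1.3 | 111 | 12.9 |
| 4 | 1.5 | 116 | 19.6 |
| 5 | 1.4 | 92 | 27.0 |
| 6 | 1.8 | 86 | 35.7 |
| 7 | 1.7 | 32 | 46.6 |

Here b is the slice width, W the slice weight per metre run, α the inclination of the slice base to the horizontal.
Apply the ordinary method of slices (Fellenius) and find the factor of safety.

Ordinary method of slices: FS = Σ[c'·Δl_i + (W_i cosα_i)·tanφ'] / Σ W_i sinα_i, with Δl_i = b_i / cosα_i.
Slice 1: Δl = 2.4/cos(-6.1°) = 2.414 m; N'_1 = 78·cos(-6.1°) = 77.6; c'Δl = 18.83; W sinα = -8.3
Slice 2: Δl = 2.2/cos4.6° = 2.207 m; N'_2 = 196·cos4.6° = 195.4; c'Δl = 17.22; W sinα = 15.7
Slice 3: Δl = 1.3/cos12.9° = 1.334 m; N'_3 = 111·cos12.9° = 108.2; c'Δl = 10.40; W sinα = 24.8
Slice 4: Δl = 1.5/cos19.6° = 1.592 m; N'_4 = 116·cos19.6° = 109.3; c'Δl = 12.42; W sinα = 38.9
Slice 5: Δl = 1.4/cos27.0° = 1.571 m; N'_5 = 92·cos27.0° = 82.0; c'Δl = 12.26; W sinα = 41.8
Slice 6: Δl = 1.8/cos35.7° = 2.217 m; N'_6 = 86·cos35.7° = 69.8; c'Δl = 17.29; W sinα = 50.2
Slice 7: Δl = 1.7/cos46.6° = 2.474 m; N'_7 = 32·cos46.6° = 22.0; c'Δl = 19.30; W sinα = 23.3
Σc'Δl = 107.7 kN/m; ΣN' = 664.2 kN/m; ΣW sinα = 186.3 kN/m
Resisting = 107.7 + 664.2·tan25.6° = 107.7 + 318.2 = 425.9 kN/m
FS = 425.9 / 186.3 = 2.286

FS = 2.29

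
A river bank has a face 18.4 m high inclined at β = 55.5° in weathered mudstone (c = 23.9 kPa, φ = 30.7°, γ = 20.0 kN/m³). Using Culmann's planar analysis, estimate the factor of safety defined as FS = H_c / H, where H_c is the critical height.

FS = 2.00

H_c = (4c/γ) · sinβ cosφ / [1 − cos(β − φ)]
    = (4·23.9/20.0) · sin55.5°·cos30.7° / [1 − cos24.8°]
    = 4.780 · 0.7086 / 0.0922 = 36.73 m
FS = H_c / H = 36.73 / 18.4 = 1.996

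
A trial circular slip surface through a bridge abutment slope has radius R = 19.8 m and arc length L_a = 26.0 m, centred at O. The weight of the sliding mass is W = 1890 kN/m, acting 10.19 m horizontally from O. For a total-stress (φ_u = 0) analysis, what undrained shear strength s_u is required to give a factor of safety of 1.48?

FS = s_u·L_a·R / (W·d), so s_u = FS·W·d / (L_a·R).
s_u = 1.48·1890·10.19 / (26.00·19.8) = 28503.5 / 514.80 = 55.37 kPa

s_u = 55.4 kPa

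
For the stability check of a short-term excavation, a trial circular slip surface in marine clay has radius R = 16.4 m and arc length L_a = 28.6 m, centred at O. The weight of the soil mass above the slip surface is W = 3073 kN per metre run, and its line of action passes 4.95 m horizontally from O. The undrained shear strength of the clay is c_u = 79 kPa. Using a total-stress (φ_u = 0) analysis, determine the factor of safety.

Taking moments about the centre O, the resisting moment is provided by the undrained shear strength acting along the arc:
M_R = c_u·L_a·R = 79·28.60·16.4 = 37054.2 kN·m/m
M_D = W·d = 3073·4.95 = 15211.4 kN·m/m
FS = M_R / M_D = 37054.2 / 15211.4 = 2.436

FS = 2.44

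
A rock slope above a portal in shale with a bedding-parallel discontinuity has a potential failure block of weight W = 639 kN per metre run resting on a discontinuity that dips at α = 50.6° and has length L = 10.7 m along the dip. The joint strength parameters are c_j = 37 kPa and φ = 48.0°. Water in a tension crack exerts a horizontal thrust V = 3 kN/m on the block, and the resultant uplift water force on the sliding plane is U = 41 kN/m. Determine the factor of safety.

Resolving the block weight along and normal to the plane and applying the Mohr–Coulomb strength on the joint:
N' = W cosα − U − V sinα = 639·cos50.6° − 41 − 3·sin50.6° = 362.3 kN/m
Driving force T = W sinα + V cosα = 639·sin50.6° + 3·cos50.6° = 495.7 kN/m
Resisting force R = c_j·L + N'·tanφ = 37·10.7 + 362.3·tan48.0° = 395.9 + 402.3 = 798.2 kN/m
FS = R / T = 798.2 / 495.7 = 1.610

FS = 1.61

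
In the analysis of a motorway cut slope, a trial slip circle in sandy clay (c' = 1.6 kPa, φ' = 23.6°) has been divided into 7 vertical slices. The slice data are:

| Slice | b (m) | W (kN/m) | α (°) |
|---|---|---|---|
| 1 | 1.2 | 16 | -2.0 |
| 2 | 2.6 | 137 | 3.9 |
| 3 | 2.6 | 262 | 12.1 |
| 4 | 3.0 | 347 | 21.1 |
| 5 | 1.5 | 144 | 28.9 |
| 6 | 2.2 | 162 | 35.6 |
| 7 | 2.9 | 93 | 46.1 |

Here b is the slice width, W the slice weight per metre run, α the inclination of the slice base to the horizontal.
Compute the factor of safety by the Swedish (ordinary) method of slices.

Ordinary method of slices: FS = Σ[c'·Δl_i + (W_i cosα_i)·tanφ'] / Σ W_i sinα_i, with Δl_i = b_i / cosα_i.
Slice 1: Δl = 1.2/cos(-2.0°) = 1.201 m; N'_1 = 16·cos(-2.0°) = 16.0; c'Δl = 1.92; W sinα = -0.6
Slice 2: Δl = 2.6/cos3.9° = 2.606 m; N'_2 = 137·cos3.9° = 136.7; c'Δl = 4.17; W sinα = 9.3
Slice 3: Δl = 2.6/cos12.1° = 2.659 m; N'_3 = 262·cos12.1° = 256.2; c'Δl = 4.25; W sinα = 54.9
Slice 4: Δl = 3.0/cos21.1° = 3.216 m; N'_4 = 347·cos21.1° = 323.7; c'Δl = 5.14; W sinα = 124.9
Slice 5: Δl = 1.5/cos28.9° = 1.713 m; N'_5 = 144·cos28.9° = 126.1; c'Δl = 2.74; W sinα = 69.6
Slice 6: Δl = 2.2/cos35.6° = 2.706 m; N'_6 = 162·cos35.6° = 131.7; c'Δl = 4.33; W sinα = 94.3
Slice 7: Δl = 2.9/cos46.1° = 4.182 m; N'_7 = 93·cos46.1° = 64.5; c'Δl = 6.69; W sinα = 67.0
Σc'Δl = 29.3 kN/m; ΣN' = 1054.9 kN/m; ΣW sinα = 419.5 kN/m
Resisting = 29.3 + 1054.9·tan23.6° = 29.3 + 460.9 = 490.1 kN/m
FS = 490.1 / 419.5 = 1.168

FS = 1.17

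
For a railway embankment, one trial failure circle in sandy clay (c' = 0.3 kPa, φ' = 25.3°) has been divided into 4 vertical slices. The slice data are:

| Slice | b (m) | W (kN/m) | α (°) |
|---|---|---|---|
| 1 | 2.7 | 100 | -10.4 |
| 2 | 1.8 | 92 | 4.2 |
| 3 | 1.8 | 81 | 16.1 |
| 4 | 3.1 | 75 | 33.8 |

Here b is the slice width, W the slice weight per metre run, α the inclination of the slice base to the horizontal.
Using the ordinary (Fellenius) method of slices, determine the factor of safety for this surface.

FS = 3.01

Ordinary method of slices: FS = Σ[c'·Δl_i + (W_i cosα_i)·tanφ'] / Σ W_i sinα_i, with Δl_i = b_i / cosα_i.
Slice 1: Δl = 2.7/cos(-10.4°) = 2.745 m; N'_1 = 100·cos(-10.4°) = 98.4; c'Δl = 0.82; W sinα = -18.1
Slice 2: Δl = 1.8/cos4.2° = 1.805 m; N'_2 = 92·cos4.2° = 91.8; c'Δl = 0.54; W sinα = 6.7
Slice 3: Δl = 1.8/cos16.1° = 1.873 m; N'_3 = 81·cos16.1° = 77.8; c'Δl = 0.56; W sinα = 22.5
Slice 4: Δl = 3.1/cos33.8° = 3.731 m; N'_4 = 75·cos33.8° = 62.3; c'Δl = 1.12; W sinα = 41.7
Σc'Δl = 3.0 kN/m; ΣN' = 330.3 kN/m; ΣW sinα = 52.9 kN/m
Resisting = 3.0 + 330.3·tan25.3° = 3.0 + 156.1 = 159.2 kN/m
FS = 159.2 / 52.9 = 3.010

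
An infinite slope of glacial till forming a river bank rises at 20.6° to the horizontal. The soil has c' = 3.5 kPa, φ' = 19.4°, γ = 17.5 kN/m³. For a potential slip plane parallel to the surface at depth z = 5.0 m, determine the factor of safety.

For an infinite slope with a slip plane parallel to the surface (no pore pressure): FS = [c' + γz cos²β tanφ'] / [γz sinβ cosβ].
γz = 17.5·5.0 = 87.50 kN/m²
Numerator = 3.5 + 87.50·cos²20.6°·tan19.4° = 3.5 + 87.50·0.8762·0.3522 = 30.499 kPa
Denominator = 87.50·sin20.6°·cos20.6° = 87.50·0.3518·0.9361 = 28.818 kPa
FS = 30.499 / 28.818 = 1.058

FS = 1.06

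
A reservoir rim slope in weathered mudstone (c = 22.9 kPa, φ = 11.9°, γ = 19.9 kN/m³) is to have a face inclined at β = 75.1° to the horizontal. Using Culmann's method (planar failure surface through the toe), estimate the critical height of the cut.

Culmann's analysis gives the critical failure plane at α_cr = (β + φ)/2 = (75.1 + 11.9)/2 = 43.5°, and the critical height
H_c = (4c/γ) · sinβ cosφ / [1 − cos(β − φ)]
    = (4·22.9/19.9) · sin75.1°·cos11.9° / [1 − cos(63.2°)]
    = 4.603 · 0.9664·0.9785 / [1 − 0.4509]
    = 4.603 · 0.9456 / 0.5491
    = 7.93 m

H_c = 7.93 m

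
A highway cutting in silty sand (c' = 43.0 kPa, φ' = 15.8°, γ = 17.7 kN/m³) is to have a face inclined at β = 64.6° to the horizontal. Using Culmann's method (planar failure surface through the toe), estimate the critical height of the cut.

Culmann's analysis gives the critical failure plane at α_cr = (β + φ')/2 = (64.6 + 15.8)/2 = 40.2°, and the critical height
H_c = (4c'/γ) · sinβ cosφ' / [1 − cos(β − φ')]
    = (4·43.0/17.7) · sin64.6°·cos15.8° / [1 − cos(48.8°)]
    = 9.718 · 0.9033·0.9622 / [1 − 0.6587]
    = 9.718 · 0.8692 / 0.3413
    = 24.75 m

H_c = 24.75 m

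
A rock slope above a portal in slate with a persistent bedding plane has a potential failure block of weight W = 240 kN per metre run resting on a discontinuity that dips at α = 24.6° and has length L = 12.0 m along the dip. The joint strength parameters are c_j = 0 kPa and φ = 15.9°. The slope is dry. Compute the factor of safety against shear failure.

Resolving the block weight along and normal to the plane and applying the Mohr–Coulomb strength on the joint:
N' = W cosα = 240·cos24.6° = 218.2 kN/m
Driving force T = W sinα = 240·sin24.6° = 99.9 kN/m
Resisting force R = c_j·L + N'·tanφ = 0·12.0 + 218.2·tan15.9° = 0.0 + 62.2 = 62.2 kN/m
FS = R / T = 62.2 / 99.9 = 0.622

FS = 0.62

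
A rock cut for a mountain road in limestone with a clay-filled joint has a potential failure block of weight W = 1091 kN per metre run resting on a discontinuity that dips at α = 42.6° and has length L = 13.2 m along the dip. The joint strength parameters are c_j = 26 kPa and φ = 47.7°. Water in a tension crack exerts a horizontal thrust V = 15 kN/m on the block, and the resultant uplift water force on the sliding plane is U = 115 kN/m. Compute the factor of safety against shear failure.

FS = 1.45

Resolving the block weight along and normal to the plane and applying the Mohr–Coulomb strength on the joint:
N' = W cosα − U − V sinα = 1091·cos42.6° − 115 − 15·sin42.6° = 677.9 kN/m
Driving force T = W sinα + V cosα = 1091·sin42.6° + 15·cos42.6° = 749.5 kN/m
Resisting force R = c_j·L + N'·tanφ = 26·13.2 + 677.9·tan47.7° = 343.2 + 745.0 = 1088.2 kN/m
FS = R / T = 1088.2 / 749.5 = 1.452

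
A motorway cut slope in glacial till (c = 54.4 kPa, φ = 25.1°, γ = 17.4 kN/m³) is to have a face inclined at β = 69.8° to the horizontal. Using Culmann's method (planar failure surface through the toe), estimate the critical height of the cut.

Culmann's analysis gives the critical failure plane at α_cr = (β + φ)/2 = (69.8 + 25.1)/2 = 47.5°, and the critical height
H_c = (4c/γ) · sinβ cosφ / [1 − cos(β − φ)]
    = (4·54.4/17.4) · sin69.8°·cos25.1° / [1 − cos(44.7°)]
    = 12.506 · 0.9385·0.9056 / [1 − 0.7108]
    = 12.506 · 0.8499 / 0.2892
    = 36.75 m

H_c = 36.75 m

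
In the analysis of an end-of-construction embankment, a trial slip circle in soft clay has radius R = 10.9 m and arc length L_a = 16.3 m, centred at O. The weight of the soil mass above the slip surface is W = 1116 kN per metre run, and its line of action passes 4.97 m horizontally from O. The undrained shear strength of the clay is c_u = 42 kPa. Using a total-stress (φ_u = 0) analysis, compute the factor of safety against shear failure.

Taking moments about the centre O, the resisting moment is provided by the undrained shear strength acting along the arc:
M_R = c_u·L_a·R = 42·16.30·10.9 = 7462.1 kN·m/m
M_D = W·d = 1116·4.97 = 5546.5 kN·m/m
FS = M_R / M_D = 7462.1 / 5546.5 = 1.345

FS = 1.35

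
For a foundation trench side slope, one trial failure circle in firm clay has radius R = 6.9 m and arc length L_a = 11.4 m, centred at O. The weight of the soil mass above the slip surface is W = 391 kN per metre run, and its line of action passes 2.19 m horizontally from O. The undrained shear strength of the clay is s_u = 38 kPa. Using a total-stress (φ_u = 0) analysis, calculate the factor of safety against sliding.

FS = 3.49

Taking moments about the centre O, the resisting moment is provided by the undrained shear strength acting along the arc:
M_R = s_u·L_a·R = 38·11.40·6.9 = 2989.1 kN·m/m
M_D = W·d = 391·2.19 = 856.3 kN·m/m
FS = M_R / M_D = 2989.1 / 856.3 = 3.491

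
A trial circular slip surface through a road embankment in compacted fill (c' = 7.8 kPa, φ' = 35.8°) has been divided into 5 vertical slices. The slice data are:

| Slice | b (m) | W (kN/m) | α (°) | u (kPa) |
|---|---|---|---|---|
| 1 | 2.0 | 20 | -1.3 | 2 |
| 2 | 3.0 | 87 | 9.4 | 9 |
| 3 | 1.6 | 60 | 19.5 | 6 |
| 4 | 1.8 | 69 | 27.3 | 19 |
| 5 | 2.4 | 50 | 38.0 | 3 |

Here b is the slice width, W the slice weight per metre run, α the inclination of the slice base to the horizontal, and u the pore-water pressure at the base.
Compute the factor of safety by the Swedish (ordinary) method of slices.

FS = 2.26

Ordinary method of slices: FS = Σ[c'·Δl_i + (W_i cosα_i − u_i·Δl_i)·tanφ'] / Σ W_i sinα_i, with Δl_i = b_i / cosα_i.
Slice 1: Δl = 2.0/cos(-1.3°) = 2.001 m; N'_1 = 20·cos(-1.3°) − 2·2.001 = 16.0; c'Δl = 15.60; W sinα = -0.5
Slice 2: Δl = 3.0/cos9.4° = 3.041 m; N'_2 = 87·cos9.4° − 9·3.041 = 58.5; c'Δl = 23.72; W sinα = 14.2
Slice 3: Δl = 1.6/cos19.5° = 1.697 m; N'_3 = 60·cos19.5° − 6·1.697 = 46.4; c'Δl = 13.24; W sinα = 20.0
Slice 4: Δl = 1.8/cos27.3° = 2.026 m; N'_4 = 69·cos27.3° − 19·2.026 = 22.8; c'Δl = 15.80; W sinα = 31.6
Slice 5: Δl = 2.4/cos38.0° = 3.046 m; N'_5 = 50·cos38.0° − 3·3.046 = 30.3; c'Δl = 23.76; W sinα = 30.8
Σc'Δl = 92.1 kN/m; ΣN' = 173.9 kN/m; ΣW sinα = 96.2 kN/m
Resisting = 92.1 + 173.9·tan35.8° = 92.1 + 125.4 = 217.6 kN/m
FS = 217.6 / 96.2 = 2.261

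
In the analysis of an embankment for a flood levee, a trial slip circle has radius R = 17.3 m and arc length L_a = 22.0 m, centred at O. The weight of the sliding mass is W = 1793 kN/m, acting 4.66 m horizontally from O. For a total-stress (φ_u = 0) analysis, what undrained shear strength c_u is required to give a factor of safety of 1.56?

c_u = 34.2 kPa

FS = c_u·L_a·R / (W·d), so c_u = FS·W·d / (L_a·R).
c_u = 1.56·1793·4.66 / (22.00·17.3) = 13034.4 / 380.60 = 34.25 kPa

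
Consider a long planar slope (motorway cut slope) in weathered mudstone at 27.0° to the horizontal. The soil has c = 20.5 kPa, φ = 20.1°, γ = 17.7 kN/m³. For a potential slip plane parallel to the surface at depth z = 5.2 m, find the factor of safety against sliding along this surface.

FS = 1.27

For an infinite slope with a slip plane parallel to the surface (no pore pressure): FS = [c + γz cos²β tanφ] / [γz sinβ cosβ].
γz = 17.7·5.2 = 92.04 kN/m²
Numerator = 20.5 + 92.04·cos²27.0°·tan20.1° = 20.5 + 92.04·0.7939·0.3659 = 47.240 kPa
Denominator = 92.04·sin27.0°·cos27.0° = 92.04·0.4540·0.8910 = 37.231 kPa
FS = 47.240 / 37.231 = 1.269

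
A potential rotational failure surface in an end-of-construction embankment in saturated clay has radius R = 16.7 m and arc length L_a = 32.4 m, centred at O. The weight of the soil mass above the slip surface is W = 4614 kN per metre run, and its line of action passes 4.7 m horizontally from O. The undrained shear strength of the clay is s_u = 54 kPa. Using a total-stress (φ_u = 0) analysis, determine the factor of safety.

FS = 1.35

Taking moments about the centre O, the resisting moment is provided by the undrained shear strength acting along the arc:
M_R = s_u·L_a·R = 54·32.40·16.7 = 29218.3 kN·m/m
M_D = W·d = 4614·4.7 = 21685.8 kN·m/m
FS = M_R / M_D = 29218.3 / 21685.8 = 1.347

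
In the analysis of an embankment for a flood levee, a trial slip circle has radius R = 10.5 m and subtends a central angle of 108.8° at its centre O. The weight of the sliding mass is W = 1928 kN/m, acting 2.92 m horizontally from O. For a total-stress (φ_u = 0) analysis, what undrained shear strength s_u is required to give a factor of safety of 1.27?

s_u = 34.2 kPa

FS = s_u·L_a·R / (W·d), so s_u = FS·W·d / (L_a·R).
Arc length L_a = R·θ = 10.5·(108.8°·π/180) = 10.5·1.8989 = 19.94 m
s_u = 1.27·1928·2.92 / (19.94·10.5) = 7149.8 / 209.36 = 34.15 kPa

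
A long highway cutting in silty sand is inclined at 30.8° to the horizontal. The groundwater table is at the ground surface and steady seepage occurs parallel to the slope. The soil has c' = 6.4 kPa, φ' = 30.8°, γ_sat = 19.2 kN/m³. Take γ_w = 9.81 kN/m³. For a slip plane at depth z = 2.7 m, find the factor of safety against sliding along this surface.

With seepage parallel to the slope and the water table at the surface, the effective normal stress on the slip plane uses the buoyant unit weight γ' = γ_sat − γ_w while the driving shear stress uses γ_sat:
FS = [c' + γ' z cos²β tanφ'] / [γ_sat z sinβ cosβ]
γ' = 19.2 − 9.81 = 9.39 kN/m³
Numerator = 6.4 + 9.39·2.7·cos²30.8°·tan30.8° = 6.4 + 9.39·2.7·0.7378·0.5961 = 17.551 kPa
Denominator = 19.2·2.7·sin30.8°·cos30.8° = 19.2·2.7·0.5120·0.8590 = 22.800 kPa
FS = 17.551 / 22.800 = 0.770

FS = 0.77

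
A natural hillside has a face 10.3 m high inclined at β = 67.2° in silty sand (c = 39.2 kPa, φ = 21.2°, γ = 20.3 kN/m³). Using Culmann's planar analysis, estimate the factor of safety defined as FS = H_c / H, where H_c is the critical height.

FS = 2.11

H_c = (4c/γ) · sinβ cosφ / [1 − cos(β − φ)]
    = (4·39.2/20.3) · sin67.2°·cos21.2° / [1 − cos46.0°]
    = 7.724 · 0.8595 / 0.3053 = 21.74 m
FS = H_c / H = 21.74 / 10.3 = 2.111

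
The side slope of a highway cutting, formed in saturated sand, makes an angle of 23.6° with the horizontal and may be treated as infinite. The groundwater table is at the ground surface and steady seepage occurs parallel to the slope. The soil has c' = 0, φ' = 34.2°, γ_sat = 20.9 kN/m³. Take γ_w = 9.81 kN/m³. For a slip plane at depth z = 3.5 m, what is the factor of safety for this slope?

With seepage parallel to the slope and the water table at the surface, the effective normal stress on the slip plane uses the buoyant unit weight γ' = γ_sat − γ_w while the driving shear stress uses γ_sat:
FS = [c' + γ' z cos²β tanφ'] / [γ_sat z sinβ cosβ]
(For c' = 0 this reduces to FS = (γ'/γ_sat)·tanφ'/tanβ.)
γ' = 20.9 − 9.81 = 11.09 kN/m³
Numerator = 0.0 + 11.09·3.5·cos²23.6°·tan34.2° = 0.0 + 11.09·3.5·0.8397·0.6796 = 22.151 kPa
Denominator = 20.9·3.5·sin23.6°·cos23.6° = 20.9·3.5·0.4003·0.9164 = 26.836 kPa
FS = 22.151 / 26.836 = 0.825

FS = 0.83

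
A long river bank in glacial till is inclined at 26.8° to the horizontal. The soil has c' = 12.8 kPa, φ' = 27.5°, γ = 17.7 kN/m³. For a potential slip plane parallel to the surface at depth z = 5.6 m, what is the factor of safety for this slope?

For an infinite slope with a slip plane parallel to the surface (no pore pressure): FS = [c' + γz cos²β tanφ'] / [γz sinβ cosβ].
γz = 17.7·5.6 = 99.12 kN/m²
Numerator = 12.8 + 99.12·cos²26.8°·tan27.5° = 12.8 + 99.12·0.7967·0.5206 = 53.909 kPa
Denominator = 99.12·sin26.8°·cos26.8° = 99.12·0.4509·0.8926 = 39.891 kPa
FS = 53.909 / 39.891 = 1.351

FS = 1.35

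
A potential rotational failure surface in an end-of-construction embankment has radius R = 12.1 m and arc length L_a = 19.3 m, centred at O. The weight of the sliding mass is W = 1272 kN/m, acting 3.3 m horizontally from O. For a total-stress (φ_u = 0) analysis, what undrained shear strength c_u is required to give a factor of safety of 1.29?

FS = c_u·L_a·R / (W·d), so c_u = FS·W·d / (L_a·R).
c_u = 1.29·1272·3.3 / (19.30·12.1) = 5414.9 / 233.53 = 23.19 kPa

c_u = 23.2 kPa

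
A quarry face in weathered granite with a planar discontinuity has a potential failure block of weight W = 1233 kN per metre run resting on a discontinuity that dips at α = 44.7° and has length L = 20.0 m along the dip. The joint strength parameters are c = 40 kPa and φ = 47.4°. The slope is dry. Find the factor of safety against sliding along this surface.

Resolving the block weight along and normal to the plane and applying the Mohr–Coulomb strength on the joint:
N' = W cosα = 1233·cos44.7° = 876.4 kN/m
Driving force T = W sinα = 1233·sin44.7° = 867.3 kN/m
Resisting force R = c·L + N'·tanφ = 40·20.0 + 876.4·tan47.4° = 800.0 + 953.1 = 1753.1 kN/m
FS = R / T = 1753.1 / 867.3 = 2.021

FS = 2.02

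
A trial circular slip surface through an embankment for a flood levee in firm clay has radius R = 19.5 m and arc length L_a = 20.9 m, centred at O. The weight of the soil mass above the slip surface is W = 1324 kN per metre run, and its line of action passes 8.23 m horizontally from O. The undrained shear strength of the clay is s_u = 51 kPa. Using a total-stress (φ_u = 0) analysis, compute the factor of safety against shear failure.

Taking moments about the centre O, the resisting moment is provided by the undrained shear strength acting along the arc:
M_R = s_u·L_a·R = 51·20.90·19.5 = 20785.0 kN·m/m
M_D = W·d = 1324·8.23 = 10896.5 kN·m/m
FS = M_R / M_D = 20785.0 / 10896.5 = 1.907

FS = 1.91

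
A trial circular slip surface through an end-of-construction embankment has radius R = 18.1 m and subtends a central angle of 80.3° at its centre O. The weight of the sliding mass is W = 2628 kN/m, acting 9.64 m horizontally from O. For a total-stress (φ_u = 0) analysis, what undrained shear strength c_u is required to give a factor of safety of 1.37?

c_u = 75.6 kPa

FS = c_u·L_a·R / (W·d), so c_u = FS·W·d / (L_a·R).
Arc length L_a = R·θ = 18.1·(80.3°·π/180) = 18.1·1.4015 = 25.37 m
c_u = 1.37·2628·9.64 / (25.37·18.1) = 34707.5 / 459.15 = 75.59 kPa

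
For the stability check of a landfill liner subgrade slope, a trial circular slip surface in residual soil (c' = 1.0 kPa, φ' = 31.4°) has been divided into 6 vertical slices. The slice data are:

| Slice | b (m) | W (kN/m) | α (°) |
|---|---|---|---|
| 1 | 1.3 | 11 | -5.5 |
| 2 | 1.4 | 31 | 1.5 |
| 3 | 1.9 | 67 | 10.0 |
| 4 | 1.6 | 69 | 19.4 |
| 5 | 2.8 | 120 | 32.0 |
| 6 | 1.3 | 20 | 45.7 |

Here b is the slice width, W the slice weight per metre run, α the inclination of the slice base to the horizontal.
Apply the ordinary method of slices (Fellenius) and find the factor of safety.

Ordinary method of slices: FS = Σ[c'·Δl_i + (W_i cosα_i)·tanφ'] / Σ W_i sinα_i, with Δl_i = b_i / cosα_i.
Slice 1: Δl = 1.3/cos(-5.5°) = 1.306 m; N'_1 = 11·cos(-5.5°) = 10.9; c'Δl = 1.31; W sinα = -1.1
Slice 2: Δl = 1.4/cos1.5° = 1.400 m; N'_2 = 31·cos1.5° = 31.0; c'Δl = 1.40; W sinα = 0.8
Slice 3: Δl = 1.9/cos10.0° = 1.929 m; N'_3 = 67·cos10.0° = 66.0; c'Δl = 1.93; W sinα = 11.6
Slice 4: Δl = 1.6/cos19.4° = 1.696 m; N'_4 = 69·cos19.4° = 65.1; c'Δl = 1.70; W sinα = 22.9
Slice 5: Δl = 2.8/cos32.0° = 3.302 m; N'_5 = 120·cos32.0° = 101.8; c'Δl = 3.30; W sinα = 63.6
Slice 6: Δl = 1.3/cos45.7° = 1.861 m; N'_6 = 20·cos45.7° = 14.0; c'Δl = 1.86; W sinα = 14.3
Σc'Δl = 11.5 kN/m; ΣN' = 288.7 kN/m; ΣW sinα = 112.2 kN/m
Resisting = 11.5 + 288.7·tan31.4° = 11.5 + 176.2 = 187.7 kN/m
FS = 187.7 / 112.2 = 1.673

FS = 1.67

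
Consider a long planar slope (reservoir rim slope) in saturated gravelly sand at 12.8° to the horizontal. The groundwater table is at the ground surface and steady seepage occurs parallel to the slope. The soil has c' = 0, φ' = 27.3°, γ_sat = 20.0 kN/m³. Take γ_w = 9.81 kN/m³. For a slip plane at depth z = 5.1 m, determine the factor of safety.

With seepage parallel to the slope and the water table at the surface, the effective normal stress on the slip plane uses the buoyant unit weight γ' = γ_sat − γ_w while the driving shear stress uses γ_sat:
FS = [c' + γ' z cos²β tanφ'] / [γ_sat z sinβ cosβ]
(For c' = 0 this reduces to FS = (γ'/γ_sat)·tanφ'/tanβ.)
γ' = 20.0 − 9.81 = 10.19 kN/m³
Numerator = 0.0 + 10.19·5.1·cos²12.8°·tan27.3° = 0.0 + 10.19·5.1·0.9509·0.5161 = 25.507 kPa
Denominator = 20.0·5.1·sin12.8°·cos12.8° = 20.0·5.1·0.2215·0.9751 = 22.036 kPa
FS = 25.507 / 22.036 = 1.157

FS = 1.16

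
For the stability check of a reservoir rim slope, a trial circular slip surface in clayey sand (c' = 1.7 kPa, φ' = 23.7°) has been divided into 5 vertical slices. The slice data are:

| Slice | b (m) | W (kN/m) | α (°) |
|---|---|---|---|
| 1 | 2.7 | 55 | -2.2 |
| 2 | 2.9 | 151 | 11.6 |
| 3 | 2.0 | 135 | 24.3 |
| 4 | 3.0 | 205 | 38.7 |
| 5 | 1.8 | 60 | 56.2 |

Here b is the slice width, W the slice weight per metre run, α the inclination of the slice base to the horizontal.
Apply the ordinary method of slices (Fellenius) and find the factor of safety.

Ordinary method of slices: FS = Σ[c'·Δl_i + (W_i cosα_i)·tanφ'] / Σ W_i sinα_i, with Δl_i = b_i / cosα_i.
Slice 1: Δl = 2.7/cos(-2.2°) = 2.702 m; N'_1 = 55·cos(-2.2°) = 55.0; c'Δl = 4.59; W sinα = -2.1
Slice 2: Δl = 2.9/cos11.6° = 2.960 m; N'_2 = 151·cos11.6° = 147.9; c'Δl = 5.03; W sinα = 30.4
Slice 3: Δl = 2.0/cos24.3° = 2.194 m; N'_3 = 135·cos24.3° = 123.0; c'Δl = 3.73; W sinα = 55.6
Slice 4: Δl = 3.0/cos38.7° = 3.844 m; N'_4 = 205·cos38.7° = 160.0; c'Δl = 6.53; W sinα = 128.2
Slice 5: Δl = 1.8/cos56.2° = 3.236 m; N'_5 = 60·cos56.2° = 33.4; c'Δl = 5.50; W sinα = 49.9
Σc'Δl = 25.4 kN/m; ΣN' = 519.3 kN/m; ΣW sinα = 261.8 kN/m
Resisting = 25.4 + 519.3·tan23.7° = 25.4 + 227.9 = 253.3 kN/m
FS = 253.3 / 261.8 = 0.968

FS = 0.97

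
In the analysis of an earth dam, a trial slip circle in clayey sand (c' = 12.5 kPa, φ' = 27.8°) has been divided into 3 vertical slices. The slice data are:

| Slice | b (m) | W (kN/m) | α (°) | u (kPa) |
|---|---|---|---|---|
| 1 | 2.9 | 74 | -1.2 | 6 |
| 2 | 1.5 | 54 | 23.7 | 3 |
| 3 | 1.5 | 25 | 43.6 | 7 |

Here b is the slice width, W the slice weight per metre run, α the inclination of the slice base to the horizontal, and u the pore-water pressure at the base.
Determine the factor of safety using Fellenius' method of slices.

Ordinary method of slices: FS = Σ[c'·Δl_i + (W_i cosα_i − u_i·Δl_i)·tanφ'] / Σ W_i sinα_i, with Δl_i = b_i / cosα_i.
Slice 1: Δl = 2.9/cos(-1.2°) = 2.901 m; N'_1 = 74·cos(-1.2°) − 6·2.901 = 56.6; c'Δl = 36.26; W sinα = -1.5
Slice 2: Δl = 1.5/cos23.7° = 1.638 m; N'_2 = 54·cos23.7° − 3·1.638 = 44.5; c'Δl = 20.48; W sinα = 21.7
Slice 3: Δl = 1.5/cos43.6° = 2.071 m; N'_3 = 25·cos43.6° − 7·2.071 = 3.6; c'Δl = 25.89; W sinα = 17.2
Σc'Δl = 82.6 kN/m; ΣN' = 104.7 kN/m; ΣW sinα = 37.4 kN/m
Resisting = 82.6 + 104.7·tan27.8° = 82.6 + 55.2 = 137.8 kN/m
FS = 137.8 / 37.4 = 3.686

FS = 3.69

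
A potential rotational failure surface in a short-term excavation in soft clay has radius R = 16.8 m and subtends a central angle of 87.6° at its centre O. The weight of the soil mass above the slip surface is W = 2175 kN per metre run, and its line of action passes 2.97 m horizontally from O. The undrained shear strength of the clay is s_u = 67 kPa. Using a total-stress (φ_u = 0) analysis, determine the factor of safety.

FS = 4.48

Taking moments about the centre O, the resisting moment is provided by the undrained shear strength acting along the arc:
Arc length L_a = R·θ = 16.8·(87.6°·π/180) = 16.8·1.5289 = 25.69 m
M_R = s_u·L_a·R = 67·25.69·16.8 = 28911.8 kN·m/m
M_D = W·d = 2175·2.97 = 6459.8 kN·m/m
FS = M_R / M_D = 28911.8 / 6459.8 = 4.476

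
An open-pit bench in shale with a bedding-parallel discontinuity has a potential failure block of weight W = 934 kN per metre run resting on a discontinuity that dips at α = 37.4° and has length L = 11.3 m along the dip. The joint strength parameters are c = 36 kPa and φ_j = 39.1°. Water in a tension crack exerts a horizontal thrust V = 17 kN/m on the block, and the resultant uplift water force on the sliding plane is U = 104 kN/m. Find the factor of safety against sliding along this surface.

Resolving the block weight along and normal to the plane and applying the Mohr–Coulomb strength on the joint:
N' = W cosα − U − V sinα = 934·cos37.4° − 104 − 17·sin37.4° = 627.7 kN/m
Driving force T = W sinα + V cosα = 934·sin37.4° + 17·cos37.4° = 580.8 kN/m
Resisting force R = c·L + N'·tanφ_j = 36·11.3 + 627.7·tan39.1° = 406.8 + 510.1 = 916.9 kN/m
FS = R / T = 916.9 / 580.8 = 1.579

FS = 1.58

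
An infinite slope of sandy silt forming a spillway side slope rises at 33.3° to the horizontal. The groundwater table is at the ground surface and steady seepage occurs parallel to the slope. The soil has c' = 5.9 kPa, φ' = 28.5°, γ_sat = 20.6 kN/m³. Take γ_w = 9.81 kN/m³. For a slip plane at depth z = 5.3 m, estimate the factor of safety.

FS = 0.55

With seepage parallel to the slope and the water table at the surface, the effective normal stress on the slip plane uses the buoyant unit weight γ' = γ_sat − γ_w while the driving shear stress uses γ_sat:
FS = [c' + γ' z cos²β tanφ'] / [γ_sat z sinβ cosβ]
γ' = 20.6 − 9.81 = 10.79 kN/m³
Numerator = 5.9 + 10.79·5.3·cos²33.3°·tan28.5° = 5.9 + 10.79·5.3·0.6986·0.5430 = 27.591 kPa
Denominator = 20.6·5.3·sin33.3°·cos33.3° = 20.6·5.3·0.5490·0.8358 = 50.100 kPa
FS = 27.591 / 50.100 = 0.551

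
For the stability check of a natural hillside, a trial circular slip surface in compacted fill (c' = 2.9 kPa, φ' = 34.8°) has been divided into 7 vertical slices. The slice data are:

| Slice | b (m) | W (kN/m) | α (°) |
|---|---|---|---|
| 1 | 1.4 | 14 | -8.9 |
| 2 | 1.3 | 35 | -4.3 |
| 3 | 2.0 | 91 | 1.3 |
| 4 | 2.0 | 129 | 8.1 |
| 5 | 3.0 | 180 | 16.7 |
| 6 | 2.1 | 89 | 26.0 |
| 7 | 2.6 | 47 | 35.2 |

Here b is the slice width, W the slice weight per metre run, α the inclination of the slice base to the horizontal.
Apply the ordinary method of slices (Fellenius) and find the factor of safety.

FS = 3.25

Ordinary method of slices: FS = Σ[c'·Δl_i + (W_i cosα_i)·tanφ'] / Σ W_i sinα_i, with Δl_i = b_i / cosα_i.
Slice 1: Δl = 1.4/cos(-8.9°) = 1.417 m; N'_1 = 14·cos(-8.9°) = 13.8; c'Δl = 4.11; W sinα = -2.2
Slice 2: Δl = 1.3/cos(-4.3°) = 1.304 m; N'_2 = 35·cos(-4.3°) = 34.9; c'Δl = 3.78; W sinα = -2.6
Slice 3: Δl = 2.0/cos1.3° = 2.001 m; N'_3 = 91·cos1.3° = 91.0; c'Δl = 5.80; W sinα = 2.1
Slice 4: Δl = 2.0/cos8.1° = 2.020 m; N'_4 = 129·cos8.1° = 127.7; c'Δl = 5.86; W sinα = 18.2
Slice 5: Δl = 3.0/cos16.7° = 3.132 m; N'_5 = 180·cos16.7° = 172.4; c'Δl = 9.08; W sinα = 51.7
Slice 6: Δl = 2.1/cos26.0° = 2.336 m; N'_6 = 89·cos26.0° = 80.0; c'Δl = 6.78; W sinα = 39.0
Slice 7: Δl = 2.6/cos35.2° = 3.182 m; N'_7 = 47·cos35.2° = 38.4; c'Δl = 9.23; W sinα = 27.1
Σc'Δl = 44.6 kN/m; ΣN' = 558.2 kN/m; ΣW sinα = 133.3 kN/m
Resisting = 44.6 + 558.2·tan34.8° = 44.6 + 388.0 = 432.6 kN/m
FS = 432.6 / 133.3 = 3.246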